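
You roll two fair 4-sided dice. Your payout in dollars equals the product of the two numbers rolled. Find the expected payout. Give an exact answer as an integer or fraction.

25/4 dollars

Distribution of the product of the two numbers rolled: 1 w.p. 1/16, 2 w.p. 1/8, 3 w.p. 1/8, 4 w.p. 3/16, 6 w.p. 1/8, 8 w.p. 1/8, …
E[payout] = (1/16)·1 + (1/8)·2 + (1/8)·3 + (3/16)·4 + (1/8)·6 + (1/8)·8 + (1/16)·9 + (1/8)·12 + (1/16)·16 = 25/4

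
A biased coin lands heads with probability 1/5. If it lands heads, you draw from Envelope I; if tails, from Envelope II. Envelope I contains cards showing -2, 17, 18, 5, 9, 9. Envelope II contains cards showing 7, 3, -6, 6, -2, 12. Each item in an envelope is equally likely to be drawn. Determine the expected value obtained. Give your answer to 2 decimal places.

4.53

E[X | Envelope I] = (-2 + 17 + 18 + 5 + 9 + 9)/6 = 28/3
E[X | Envelope II] = (7 + 3 − 6 + 6 − 2 + 12)/6 = 10/3
E[X] = (1/5)·28/3 + (4/5)·10/3 = 68/15 ≈ 4.53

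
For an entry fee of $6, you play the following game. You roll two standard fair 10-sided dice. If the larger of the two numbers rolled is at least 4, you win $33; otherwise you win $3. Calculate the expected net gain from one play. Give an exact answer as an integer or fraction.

E[payout] = (9/100)·3 + (91/100)·33 = 303/10
Expected profit = 303/10 − 6 = 243/10

243/10 dollars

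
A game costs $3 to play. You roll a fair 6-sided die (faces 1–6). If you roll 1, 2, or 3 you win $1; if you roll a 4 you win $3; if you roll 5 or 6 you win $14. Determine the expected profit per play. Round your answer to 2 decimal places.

E[payout] = (1/2)·1 + (1/6)·3 + (1/3)·14 = 17/3
Expected profit = 17/3 − 3 = 8/3 ≈ $2.67

$2.67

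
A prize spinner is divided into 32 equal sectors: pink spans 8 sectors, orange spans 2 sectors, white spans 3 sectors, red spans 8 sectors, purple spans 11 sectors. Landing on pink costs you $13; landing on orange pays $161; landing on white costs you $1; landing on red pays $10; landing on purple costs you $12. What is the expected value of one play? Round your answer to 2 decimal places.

$5.09

E[payout] = (8/32)·(-13) + (2/32)·161 + (3/32)·(-1) + (8/32)·10 + (11/32)·(-12) = 163/32
≈ $5.09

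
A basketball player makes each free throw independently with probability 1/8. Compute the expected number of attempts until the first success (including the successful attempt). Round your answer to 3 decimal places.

For a geometric distribution, E[trials] = 1/p = 1/(1/8) = 8.
≈ 8.000

8.000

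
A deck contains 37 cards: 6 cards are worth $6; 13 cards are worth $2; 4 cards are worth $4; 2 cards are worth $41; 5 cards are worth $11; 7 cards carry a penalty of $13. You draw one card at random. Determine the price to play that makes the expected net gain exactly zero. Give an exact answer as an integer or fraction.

124/37 dollars

E[payout] = (6/37)·6 + (13/37)·2 + (4/37)·4 + (2/37)·41 + (5/37)·11 + (7/37)·(-13) = 124/37
Fair fee = E[payout] = 124/37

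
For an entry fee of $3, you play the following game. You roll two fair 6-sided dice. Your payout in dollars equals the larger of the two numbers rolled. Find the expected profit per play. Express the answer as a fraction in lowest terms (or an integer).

53/36 dollars

Distribution of the larger of the two numbers rolled: 1 w.p. 1/36, 2 w.p. 1/12, 3 w.p. 5/36, 4 w.p. 7/36, 5 w.p. 1/4, 6 w.p. 11/36
E[payout] = (1/36)·1 + (1/12)·2 + (5/36)·3 + (7/36)·4 + (1/4)·5 + (11/36)·6 = 161/36
Expected profit = 161/36 − 3 = 53/36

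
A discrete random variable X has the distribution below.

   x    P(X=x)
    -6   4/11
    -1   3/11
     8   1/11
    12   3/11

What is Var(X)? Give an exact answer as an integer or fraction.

6784/121

E[X] = (4/11)·(-6) + (3/11)·(-1) + (1/11)·8 + (3/11)·12 = 17/11
E[X²] = (4/11)·36 + (3/11)·1 + (1/11)·64 + (3/11)·144 = 643/11
Var(X) = 643/11 − (17/11)² = 6784/121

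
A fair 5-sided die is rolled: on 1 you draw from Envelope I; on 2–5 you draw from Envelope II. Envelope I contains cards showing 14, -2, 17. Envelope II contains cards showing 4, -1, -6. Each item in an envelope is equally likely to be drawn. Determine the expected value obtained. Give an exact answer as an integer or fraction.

17/15

E[X | Envelope I] = (14 − 2 + 17)/3 = 29/3
E[X | Envelope II] = (4 − 1 − 6)/3 = -1
E[X] = (1/5)·29/3 + (4/5)·(-1) = 17/15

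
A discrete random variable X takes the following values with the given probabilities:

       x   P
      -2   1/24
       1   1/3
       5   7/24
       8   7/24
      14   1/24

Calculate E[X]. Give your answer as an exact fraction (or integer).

37/8

E[X] = (1/24)·(-2) + (1/3)·1 + (7/24)·5 + (7/24)·8 + (1/24)·14
     = 37/8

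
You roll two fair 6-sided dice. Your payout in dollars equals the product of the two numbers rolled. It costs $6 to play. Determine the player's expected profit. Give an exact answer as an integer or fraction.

Distribution of the product of the two numbers rolled: 1 w.p. 1/36, 2 w.p. 1/18, 3 w.p. 1/18, 4 w.p. 1/12, 5 w.p. 1/18, 6 w.p. 1/9, …
E[payout] = (1/36)·1 + (1/18)·2 + (1/18)·3 + (1/12)·4 + (1/18)·5 + (1/9)·6 + (1/18)·8 + (1/36)·9 + (1/18)·10 + (1/9)·12 + (1/18)·15 + (1/36)·16 + (1/18)·18 + (1/18)·20 + (1/18)·24 + (1/36)·25 + (1/18)·30 + (1/36)·36 = 49/4
Expected profit = 49/4 − 6 = 25/4

25/4 dollars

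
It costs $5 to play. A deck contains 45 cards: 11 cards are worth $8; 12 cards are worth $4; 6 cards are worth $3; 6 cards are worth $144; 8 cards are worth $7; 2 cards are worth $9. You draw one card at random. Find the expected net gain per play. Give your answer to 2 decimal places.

E[payout] = (11/45)·8 + (12/45)·4 + (6/45)·3 + (6/45)·144 + (8/45)·7 + (2/45)·9 = 364/15
Expected profit = 364/15 − 5 = 289/15 ≈ $19.27

$19.27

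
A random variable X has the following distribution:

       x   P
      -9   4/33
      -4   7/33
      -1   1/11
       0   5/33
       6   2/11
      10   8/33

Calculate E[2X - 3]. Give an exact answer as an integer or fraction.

E[2x-3] = (4/33)·(-21) + (7/33)·(-11) + (1/11)·(-5) + (5/33)·(-3) + (2/11)·9 + (8/33)·17
     = -1/33

-1/33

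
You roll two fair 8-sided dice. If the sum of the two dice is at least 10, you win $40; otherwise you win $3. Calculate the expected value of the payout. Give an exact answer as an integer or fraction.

307/16 dollars

E[payout] = (9/16)·3 + (7/16)·40 = 307/16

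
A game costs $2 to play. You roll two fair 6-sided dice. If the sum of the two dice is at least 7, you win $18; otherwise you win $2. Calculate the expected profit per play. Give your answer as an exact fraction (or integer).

28/3 dollars

E[payout] = (5/12)·2 + (7/12)·18 = 34/3
Expected profit = 34/3 − 2 = 28/3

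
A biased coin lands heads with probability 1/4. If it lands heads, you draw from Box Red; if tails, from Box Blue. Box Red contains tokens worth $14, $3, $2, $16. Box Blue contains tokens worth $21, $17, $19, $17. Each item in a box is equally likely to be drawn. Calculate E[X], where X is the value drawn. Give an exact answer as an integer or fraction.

E[X | Box Red] = (14 + 3 + 2 + 16)/4 = 35/4
E[X | Box Blue] = (21 + 17 + 19 + 17)/4 = 37/2
E[X] = (1/4)·35/4 + (3/4)·37/2 = 257/16

257/16 dollars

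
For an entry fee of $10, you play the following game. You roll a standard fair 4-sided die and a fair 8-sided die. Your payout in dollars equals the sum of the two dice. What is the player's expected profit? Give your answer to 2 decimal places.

-$3.00

Distribution of the sum of the two dice: 2 w.p. 1/32, 3 w.p. 1/16, 4 w.p. 3/32, 5 w.p. 1/8, 6 w.p. 1/8, 7 w.p. 1/8, …
E[payout] = (1/32)·2 + (1/16)·3 + (3/32)·4 + (1/8)·5 + (1/8)·6 + (1/8)·7 + (1/8)·8 + (1/8)·9 + (3/32)·10 + (1/16)·11 + (1/32)·12 = 7
Expected profit = 7 − 10 = -3 ≈ -$3.00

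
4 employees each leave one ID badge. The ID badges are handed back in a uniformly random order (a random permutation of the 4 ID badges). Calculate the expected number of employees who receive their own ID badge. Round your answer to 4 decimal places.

1.0000

Let Xᵢ = 1 if person i gets their own ID badge. For each i, P(Xᵢ=1) = 1/4.
By linearity of expectation, E[X₁+…+X_4] = 4·(1/4) = 1.
≈ 1.0000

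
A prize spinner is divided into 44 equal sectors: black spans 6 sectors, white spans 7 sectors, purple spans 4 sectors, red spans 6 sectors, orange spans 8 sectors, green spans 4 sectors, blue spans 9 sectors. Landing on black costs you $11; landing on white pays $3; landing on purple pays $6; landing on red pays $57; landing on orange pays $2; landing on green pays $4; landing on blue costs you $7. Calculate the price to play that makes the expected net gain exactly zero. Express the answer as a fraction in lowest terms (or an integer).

E[payout] = (6/44)·(-11) + (7/44)·3 + (4/44)·6 + (6/44)·57 + (8/44)·2 + (4/44)·4 + (9/44)·(-7) = 145/22
Fair fee = E[payout] = 145/22

145/22 dollars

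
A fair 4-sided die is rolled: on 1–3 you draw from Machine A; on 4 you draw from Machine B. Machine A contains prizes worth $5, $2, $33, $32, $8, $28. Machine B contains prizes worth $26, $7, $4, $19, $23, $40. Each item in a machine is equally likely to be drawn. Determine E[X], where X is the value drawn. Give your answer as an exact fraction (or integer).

E[X | Machine A] = (5 + 2 + 33 + 32 + 8 + 28)/6 = 18
E[X | Machine B] = (26 + 7 + 4 + 19 + 23 + 40)/6 = 119/6
E[X] = (3/4)·18 + (1/4)·119/6 = 443/24

443/24 dollars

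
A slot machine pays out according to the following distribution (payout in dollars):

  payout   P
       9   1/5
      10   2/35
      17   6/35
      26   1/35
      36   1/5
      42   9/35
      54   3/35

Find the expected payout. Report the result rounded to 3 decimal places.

E[X] = (1/5)·9 + (2/35)·10 + (6/35)·17 + (1/35)·26 + (1/5)·36 + (9/35)·42 + (3/35)·54
     = 1003/35 ≈ 28.657

$28.657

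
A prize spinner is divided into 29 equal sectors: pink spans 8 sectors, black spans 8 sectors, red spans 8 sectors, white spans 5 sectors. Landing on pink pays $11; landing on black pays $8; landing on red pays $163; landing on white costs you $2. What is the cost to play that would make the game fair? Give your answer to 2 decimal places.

$49.86

E[payout] = (8/29)·11 + (8/29)·8 + (8/29)·163 + (5/29)·(-2) = 1446/29
Fair fee = E[payout] = 1446/29 ≈ $49.86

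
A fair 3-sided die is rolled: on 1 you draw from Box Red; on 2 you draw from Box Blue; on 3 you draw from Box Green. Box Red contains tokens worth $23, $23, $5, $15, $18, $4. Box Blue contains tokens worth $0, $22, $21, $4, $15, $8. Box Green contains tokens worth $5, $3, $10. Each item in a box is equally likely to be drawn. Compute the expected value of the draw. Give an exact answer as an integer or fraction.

E[X | Box Red] = (23 + 23 + 5 + 15 + 18 + 4)/6 = 44/3
E[X | Box Blue] = (0 + 22 + 21 + 4 + 15 + 8)/6 = 35/3
E[X | Box Green] = (5 + 3 + 10)/3 = 6
E[X] = (1/3)·44/3 + (1/3)·35/3 + (1/3)·6 = 97/9

97/9 dollars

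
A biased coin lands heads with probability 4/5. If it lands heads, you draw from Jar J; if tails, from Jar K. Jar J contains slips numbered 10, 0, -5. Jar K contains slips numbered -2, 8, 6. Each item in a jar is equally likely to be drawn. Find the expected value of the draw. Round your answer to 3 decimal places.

E[X | Jar J] = (10 + 0 − 5)/3 = 5/3
E[X | Jar K] = (-2 + 8 + 6)/3 = 4
E[X] = (4/5)·5/3 + (1/5)·4 = 32/15 ≈ 2.133

2.133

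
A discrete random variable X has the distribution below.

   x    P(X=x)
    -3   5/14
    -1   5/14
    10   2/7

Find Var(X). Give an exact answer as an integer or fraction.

E[X] = (5/14)·(-3) + (5/14)·(-1) + (2/7)·10 = 10/7
E[X²] = (5/14)·9 + (5/14)·1 + (2/7)·100 = 225/7
Var(X) = 225/7 − (10/7)² = 1475/49

1475/49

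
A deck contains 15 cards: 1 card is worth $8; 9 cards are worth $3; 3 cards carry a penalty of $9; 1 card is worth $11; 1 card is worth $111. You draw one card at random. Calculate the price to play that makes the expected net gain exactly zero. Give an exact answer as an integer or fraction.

E[payout] = (1/15)·8 + (9/15)·3 + (3/15)·(-9) + (1/15)·11 + (1/15)·111 = 26/3
Fair fee = E[payout] = 26/3

26/3 dollars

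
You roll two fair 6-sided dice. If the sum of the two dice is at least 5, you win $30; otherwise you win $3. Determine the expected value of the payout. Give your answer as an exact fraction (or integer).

E[payout] = (1/6)·3 + (5/6)·30 = 51/2

51/2 dollars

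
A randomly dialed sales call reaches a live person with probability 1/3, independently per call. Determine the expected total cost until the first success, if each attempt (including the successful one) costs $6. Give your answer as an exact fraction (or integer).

E[#attempts] = 1/p = 3; E[cost] = 6·3 = 18.

$18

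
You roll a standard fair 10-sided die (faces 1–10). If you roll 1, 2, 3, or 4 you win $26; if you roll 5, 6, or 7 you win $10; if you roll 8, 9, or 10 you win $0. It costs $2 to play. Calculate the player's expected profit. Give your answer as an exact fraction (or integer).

57/5 dollars

E[payout] = (3/10)·0 + (3/10)·10 + (2/5)·26 = 67/5
Expected profit = 67/5 − 2 = 57/5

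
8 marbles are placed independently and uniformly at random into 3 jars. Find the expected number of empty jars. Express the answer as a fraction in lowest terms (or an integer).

256/2187

Let Xⱼ=1 if jar j is empty. P(Xⱼ=1) = ((3-1)/3)^8 = 256/6561.
By linearity, E[#empty] = 3·256/6561 = 256/2187.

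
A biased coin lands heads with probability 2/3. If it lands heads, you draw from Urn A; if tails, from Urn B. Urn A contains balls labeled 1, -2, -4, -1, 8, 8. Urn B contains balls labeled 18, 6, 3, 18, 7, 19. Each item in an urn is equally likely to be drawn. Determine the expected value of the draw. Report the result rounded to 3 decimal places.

5.056

E[X | Urn A] = (1 − 2 − 4 − 1 + 8 + 8)/6 = 5/3
E[X | Urn B] = (18 + 6 + 3 + 18 + 7 + 19)/6 = 71/6
E[X] = (2/3)·5/3 + (1/3)·71/6 = 91/18 ≈ 5.056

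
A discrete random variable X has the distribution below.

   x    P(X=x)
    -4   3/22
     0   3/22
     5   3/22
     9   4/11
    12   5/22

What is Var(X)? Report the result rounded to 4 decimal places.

E[X] = (3/22)·(-4) + (3/22)·0 + (3/22)·5 + (4/11)·9 + (5/22)·12 = 135/22
E[X²] = (3/22)·16 + (3/22)·0 + (3/22)·25 + (4/11)·81 + (5/22)·144 = 1491/22
Var(X) = 1491/22 − (135/22)² = 14577/484 ≈ 30.1178

30.1178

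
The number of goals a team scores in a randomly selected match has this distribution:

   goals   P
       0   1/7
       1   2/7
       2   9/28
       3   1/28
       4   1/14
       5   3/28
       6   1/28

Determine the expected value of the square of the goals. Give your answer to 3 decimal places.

7.000

E[X²] = (1/7)·0 + (2/7)·1 + (9/28)·4 + (1/28)·9 + (1/14)·16 + (3/28)·25 + (1/28)·36
     = 7 ≈ 7.000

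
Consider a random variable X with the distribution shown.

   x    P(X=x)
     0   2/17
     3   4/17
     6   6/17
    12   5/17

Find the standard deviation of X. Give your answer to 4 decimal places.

E[X] = 108/17, E[X²] = 972/17
Var(X) = E[X²] − (E[X])² = 972/17 − 11664/289 = 4860/289
SD(X) = √(4860/289) ≈ 4.1008

4.1008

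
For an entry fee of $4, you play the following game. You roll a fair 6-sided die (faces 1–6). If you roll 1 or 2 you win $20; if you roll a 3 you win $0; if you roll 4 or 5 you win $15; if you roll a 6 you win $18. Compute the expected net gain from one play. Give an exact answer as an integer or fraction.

E[payout] = (1/6)·0 + (1/3)·15 + (1/6)·18 + (1/3)·20 = 44/3
Expected profit = 44/3 − 4 = 32/3

32/3 dollars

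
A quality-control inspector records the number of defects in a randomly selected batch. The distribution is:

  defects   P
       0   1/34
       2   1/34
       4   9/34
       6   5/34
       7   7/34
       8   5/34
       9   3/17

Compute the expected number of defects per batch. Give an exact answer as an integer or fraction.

E[X] = (1/34)·0 + (1/34)·2 + (9/34)·4 + (5/34)·6 + (7/34)·7 + (5/34)·8 + (3/17)·9
     = 211/34

211/34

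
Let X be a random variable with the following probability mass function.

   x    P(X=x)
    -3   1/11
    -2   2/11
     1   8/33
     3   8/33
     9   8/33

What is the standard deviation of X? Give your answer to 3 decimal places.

4.157

E[X] = 83/33, E[X²] = 779/33
Var(X) = E[X²] − (E[X])² = 779/33 − 6889/1089 = 18818/1089
SD(X) = √(18818/1089) ≈ 4.157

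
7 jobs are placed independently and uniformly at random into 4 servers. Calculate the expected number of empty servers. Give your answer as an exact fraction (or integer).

Let Xⱼ=1 if server j is empty. P(Xⱼ=1) = ((4-1)/4)^7 = 2187/16384.
By linearity, E[#empty] = 4·2187/16384 = 2187/4096.

2187/4096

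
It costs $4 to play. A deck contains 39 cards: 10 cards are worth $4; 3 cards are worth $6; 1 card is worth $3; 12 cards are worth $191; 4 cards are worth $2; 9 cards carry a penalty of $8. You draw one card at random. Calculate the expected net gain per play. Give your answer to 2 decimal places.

E[payout] = (10/39)·4 + (3/39)·6 + (1/39)·3 + (12/39)·191 + (4/39)·2 + (9/39)·(-8) = 763/13
Expected profit = 763/13 − 4 = 711/13 ≈ $54.69

$54.69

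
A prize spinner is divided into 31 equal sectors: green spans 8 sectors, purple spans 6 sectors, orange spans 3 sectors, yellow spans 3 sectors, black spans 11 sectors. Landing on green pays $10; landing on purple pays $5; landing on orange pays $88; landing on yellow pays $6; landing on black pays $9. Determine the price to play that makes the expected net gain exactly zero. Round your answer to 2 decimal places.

E[payout] = (8/31)·10 + (6/31)·5 + (3/31)·88 + (3/31)·6 + (11/31)·9 = 491/31
Fair fee = E[payout] = 491/31 ≈ $15.84

$15.84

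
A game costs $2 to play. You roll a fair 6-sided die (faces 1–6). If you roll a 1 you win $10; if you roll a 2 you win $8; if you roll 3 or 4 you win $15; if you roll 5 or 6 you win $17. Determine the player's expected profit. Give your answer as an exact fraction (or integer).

E[payout] = (1/6)·8 + (1/6)·10 + (1/3)·15 + (1/3)·17 = 41/3
Expected profit = 41/3 − 2 = 35/3

35/3 dollars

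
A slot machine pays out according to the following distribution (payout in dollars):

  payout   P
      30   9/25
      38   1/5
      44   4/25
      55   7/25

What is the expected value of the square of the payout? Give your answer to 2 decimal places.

E[X²] = (9/25)·900 + (1/5)·1444 + (4/25)·1936 + (7/25)·3025
     = 44239/25 ≈ 1769.56

1769.56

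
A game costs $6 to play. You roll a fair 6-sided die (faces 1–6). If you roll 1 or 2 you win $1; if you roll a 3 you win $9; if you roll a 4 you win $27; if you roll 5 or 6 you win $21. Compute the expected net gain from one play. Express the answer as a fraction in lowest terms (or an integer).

E[payout] = (1/3)·1 + (1/6)·9 + (1/3)·21 + (1/6)·27 = 40/3
Expected profit = 40/3 − 6 = 22/3

22/3 dollars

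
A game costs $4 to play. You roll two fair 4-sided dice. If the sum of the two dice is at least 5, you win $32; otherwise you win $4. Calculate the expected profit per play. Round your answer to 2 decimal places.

E[payout] = (3/8)·4 + (5/8)·32 = 43/2
Expected profit = 43/2 − 4 = 35/2 ≈ $17.50

$17.50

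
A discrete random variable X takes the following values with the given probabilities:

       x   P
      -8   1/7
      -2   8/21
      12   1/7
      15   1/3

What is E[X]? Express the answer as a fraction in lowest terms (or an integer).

101/21

E[X] = (1/7)·(-8) + (8/21)·(-2) + (1/7)·12 + (1/3)·15
     = 101/21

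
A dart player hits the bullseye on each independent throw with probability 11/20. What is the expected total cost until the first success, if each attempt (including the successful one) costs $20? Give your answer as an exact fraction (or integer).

E[#attempts] = 1/p = 20/11; E[cost] = 20·20/11 = 400/11.

400/11 dollars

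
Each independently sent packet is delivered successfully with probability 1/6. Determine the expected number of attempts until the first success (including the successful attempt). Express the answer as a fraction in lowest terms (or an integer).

For a geometric distribution, E[trials] = 1/p = 1/(1/6) = 6.

6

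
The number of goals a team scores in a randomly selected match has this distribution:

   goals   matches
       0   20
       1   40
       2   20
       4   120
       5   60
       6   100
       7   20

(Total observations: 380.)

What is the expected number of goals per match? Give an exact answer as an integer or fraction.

Total = 380, so P(goals=0) = 20/380, etc.
E[X] = (1/19)·0 + (2/19)·1 + (1/19)·2 + (6/19)·4 + (3/19)·5 + (5/19)·6 + (1/19)·7
     = 80/19

80/19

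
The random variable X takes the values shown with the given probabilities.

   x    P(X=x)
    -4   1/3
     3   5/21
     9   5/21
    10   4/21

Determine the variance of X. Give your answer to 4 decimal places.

34.0544

E[X] = (1/3)·(-4) + (5/21)·3 + (5/21)·9 + (4/21)·10 = 24/7
E[X²] = (1/3)·16 + (5/21)·9 + (5/21)·81 + (4/21)·100 = 962/21
Var(X) = 962/21 − (24/7)² = 5006/147 ≈ 34.0544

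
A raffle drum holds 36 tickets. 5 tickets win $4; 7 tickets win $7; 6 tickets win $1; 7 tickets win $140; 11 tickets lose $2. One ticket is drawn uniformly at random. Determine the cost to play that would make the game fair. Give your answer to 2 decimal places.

$28.69

E[payout] = (5/36)·4 + (7/36)·7 + (6/36)·1 + (7/36)·140 + (11/36)·(-2) = 1033/36
Fair fee = E[payout] = 1033/36 ≈ $28.69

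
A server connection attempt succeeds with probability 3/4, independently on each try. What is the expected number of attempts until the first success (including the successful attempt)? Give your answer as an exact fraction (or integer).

4/3

For a geometric distribution, E[trials] = 1/p = 1/(3/4) = 4/3.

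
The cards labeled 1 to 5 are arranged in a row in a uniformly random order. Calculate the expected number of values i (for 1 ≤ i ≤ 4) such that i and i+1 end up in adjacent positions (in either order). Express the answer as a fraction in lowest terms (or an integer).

8/5

For each i ∈ {1,…,4}, let Xᵢ = 1 if i and i+1 are adjacent. P(Xᵢ=1) = 2·(5−1)!/5! = 2/5.
By linearity, E[ΣXᵢ] = (4)·(2/5) = 8/5.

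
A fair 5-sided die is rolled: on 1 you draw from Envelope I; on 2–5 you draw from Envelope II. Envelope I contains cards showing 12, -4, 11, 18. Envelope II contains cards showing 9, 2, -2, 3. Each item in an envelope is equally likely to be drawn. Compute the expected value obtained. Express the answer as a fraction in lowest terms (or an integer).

17/4

E[X | Envelope I] = (12 − 4 + 11 + 18)/4 = 37/4
E[X | Envelope II] = (9 + 2 − 2 + 3)/4 = 3
E[X] = (1/5)·37/4 + (4/5)·3 = 17/4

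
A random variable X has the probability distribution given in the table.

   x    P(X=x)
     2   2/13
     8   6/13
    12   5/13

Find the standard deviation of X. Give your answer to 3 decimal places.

E[X] = 112/13, E[X²] = 1112/13
Var(X) = E[X²] − (E[X])² = 1112/13 − 12544/169 = 1912/169
SD(X) = √(1912/169) ≈ 3.364

3.364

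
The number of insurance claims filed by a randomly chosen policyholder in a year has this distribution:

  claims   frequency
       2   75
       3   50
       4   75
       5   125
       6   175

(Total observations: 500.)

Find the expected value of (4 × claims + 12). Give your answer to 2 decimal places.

Total = 500, so P(claims=2) = 75/500, etc.
E[4x+12] = (3/20)·20 + (1/10)·24 + (3/20)·28 + (1/4)·32 + (7/20)·36
     = 151/5 ≈ 30.20

30.20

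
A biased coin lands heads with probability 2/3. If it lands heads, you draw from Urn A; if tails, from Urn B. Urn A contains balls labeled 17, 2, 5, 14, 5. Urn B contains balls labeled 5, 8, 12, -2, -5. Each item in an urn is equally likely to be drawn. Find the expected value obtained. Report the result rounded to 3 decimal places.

6.933

E[X | Urn A] = (17 + 2 + 5 + 14 + 5)/5 = 43/5
E[X | Urn B] = (5 + 8 + 12 − 2 − 5)/5 = 18/5
E[X] = (2/3)·43/5 + (1/3)·18/5 = 104/15 ≈ 6.933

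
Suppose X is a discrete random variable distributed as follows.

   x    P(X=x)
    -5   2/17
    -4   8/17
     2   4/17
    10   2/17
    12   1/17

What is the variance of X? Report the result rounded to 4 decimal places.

E[X] = (2/17)·(-5) + (8/17)·(-4) + (4/17)·2 + (2/17)·10 + (1/17)·12 = -2/17
E[X²] = (2/17)·25 + (8/17)·16 + (4/17)·4 + (2/17)·100 + (1/17)·144 = 538/17
Var(X) = 538/17 − (-2/17)² = 9142/289 ≈ 31.6332

31.6332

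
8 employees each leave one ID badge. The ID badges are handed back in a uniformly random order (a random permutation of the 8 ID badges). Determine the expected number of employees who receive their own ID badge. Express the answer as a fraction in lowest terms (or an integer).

1

Let Xᵢ = 1 if person i gets their own ID badge. For each i, P(Xᵢ=1) = 1/8.
By linearity of expectation, E[X₁+…+X_8] = 8·(1/8) = 1.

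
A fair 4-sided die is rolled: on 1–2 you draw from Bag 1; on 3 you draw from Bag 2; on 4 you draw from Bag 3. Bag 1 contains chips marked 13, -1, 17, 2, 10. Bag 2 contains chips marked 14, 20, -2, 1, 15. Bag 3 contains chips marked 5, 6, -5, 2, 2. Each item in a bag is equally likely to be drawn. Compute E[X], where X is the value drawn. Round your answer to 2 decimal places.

7.00

E[X | Bag 1] = (13 − 1 + 17 + 2 + 10)/5 = 41/5
E[X | Bag 2] = (14 + 20 − 2 + 1 + 15)/5 = 48/5
E[X | Bag 3] = (5 + 6 − 5 + 2 + 2)/5 = 2
E[X] = (1/2)·41/5 + (1/4)·48/5 + (1/4)·2 = 7 ≈ 7.00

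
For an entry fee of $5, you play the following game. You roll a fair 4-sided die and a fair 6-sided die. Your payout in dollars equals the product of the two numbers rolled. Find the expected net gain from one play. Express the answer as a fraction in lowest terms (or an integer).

Distribution of the product of the two numbers rolled: 1 w.p. 1/24, 2 w.p. 1/12, 3 w.p. 1/12, 4 w.p. 1/8, 5 w.p. 1/24, 6 w.p. 1/8, …
E[payout] = (1/24)·1 + (1/12)·2 + (1/12)·3 + (1/8)·4 + (1/24)·5 + (1/8)·6 + (1/12)·8 + (1/24)·9 + (1/24)·10 + (1/8)·12 + (1/24)·15 + (1/24)·16 + (1/24)·18 + (1/24)·20 + (1/24)·24 = 35/4
Expected profit = 35/4 − 5 = 15/4

15/4 dollars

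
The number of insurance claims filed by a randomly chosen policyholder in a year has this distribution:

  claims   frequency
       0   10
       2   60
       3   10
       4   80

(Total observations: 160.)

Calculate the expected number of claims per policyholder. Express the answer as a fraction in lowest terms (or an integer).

47/16

Total = 160, so P(claims=0) = 10/160, etc.
E[X] = (1/16)·0 + (3/8)·2 + (1/16)·3 + (1/2)·4
     = 47/16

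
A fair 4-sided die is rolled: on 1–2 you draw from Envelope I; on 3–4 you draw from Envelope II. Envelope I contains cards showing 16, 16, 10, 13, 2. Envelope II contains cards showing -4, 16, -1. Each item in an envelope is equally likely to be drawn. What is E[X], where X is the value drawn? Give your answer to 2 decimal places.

7.53

E[X | Envelope I] = (16 + 16 + 10 + 13 + 2)/5 = 57/5
E[X | Envelope II] = (-4 + 16 − 1)/3 = 11/3
E[X] = (1/2)·57/5 + (1/2)·11/3 = 113/15 ≈ 7.53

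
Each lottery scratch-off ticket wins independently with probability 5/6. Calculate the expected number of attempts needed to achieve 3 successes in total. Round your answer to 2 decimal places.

3.60

By linearity (sum of 3 independent geometric waits), E[trials] = 3/p = 3/(5/6) = 18/5.
≈ 3.60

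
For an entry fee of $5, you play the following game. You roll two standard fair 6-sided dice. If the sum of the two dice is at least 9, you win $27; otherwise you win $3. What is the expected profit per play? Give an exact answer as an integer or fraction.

14/3 dollars

E[payout] = (13/18)·3 + (5/18)·27 = 29/3
Expected profit = 29/3 − 5 = 14/3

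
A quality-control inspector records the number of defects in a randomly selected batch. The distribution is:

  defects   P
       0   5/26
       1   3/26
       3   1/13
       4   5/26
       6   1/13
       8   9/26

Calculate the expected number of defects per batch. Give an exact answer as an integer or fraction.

113/26

E[X] = (5/26)·0 + (3/26)·1 + (1/13)·3 + (5/26)·4 + (1/13)·6 + (9/26)·8
     = 113/26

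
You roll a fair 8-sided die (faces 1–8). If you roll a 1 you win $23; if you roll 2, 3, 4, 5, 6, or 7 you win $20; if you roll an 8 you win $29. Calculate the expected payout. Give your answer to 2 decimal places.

$21.50

E[payout] = (3/4)·20 + (1/8)·23 + (1/8)·29 = 43/2
≈ $21.50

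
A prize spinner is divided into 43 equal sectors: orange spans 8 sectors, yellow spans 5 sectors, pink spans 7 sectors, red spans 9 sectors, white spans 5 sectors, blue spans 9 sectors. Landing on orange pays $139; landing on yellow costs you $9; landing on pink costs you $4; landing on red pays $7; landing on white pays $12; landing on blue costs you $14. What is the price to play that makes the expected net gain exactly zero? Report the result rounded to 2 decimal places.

$24.09

E[payout] = (8/43)·139 + (5/43)·(-9) + (7/43)·(-4) + (9/43)·7 + (5/43)·12 + (9/43)·(-14) = 1036/43
Fair fee = E[payout] = 1036/43 ≈ $24.09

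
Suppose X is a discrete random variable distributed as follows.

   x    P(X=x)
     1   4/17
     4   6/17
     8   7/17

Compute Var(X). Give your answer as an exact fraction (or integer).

E[X] = (4/17)·1 + (6/17)·4 + (7/17)·8 = 84/17
E[X²] = (4/17)·1 + (6/17)·16 + (7/17)·64 = 548/17
Var(X) = 548/17 − (84/17)² = 2260/289

2260/289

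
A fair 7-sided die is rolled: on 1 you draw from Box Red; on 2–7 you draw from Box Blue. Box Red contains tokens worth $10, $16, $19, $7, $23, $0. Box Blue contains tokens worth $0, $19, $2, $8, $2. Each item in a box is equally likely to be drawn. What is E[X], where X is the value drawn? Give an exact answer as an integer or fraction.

E[X | Box Red] = (10 + 16 + 19 + 7 + 23 + 0)/6 = 25/2
E[X | Box Blue] = (0 + 19 + 2 + 8 + 2)/5 = 31/5
E[X] = (1/7)·25/2 + (6/7)·31/5 = 71/10

71/10 dollars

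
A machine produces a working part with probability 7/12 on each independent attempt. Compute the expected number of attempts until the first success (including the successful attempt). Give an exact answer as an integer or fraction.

12/7

For a geometric distribution, E[trials] = 1/p = 1/(7/12) = 12/7.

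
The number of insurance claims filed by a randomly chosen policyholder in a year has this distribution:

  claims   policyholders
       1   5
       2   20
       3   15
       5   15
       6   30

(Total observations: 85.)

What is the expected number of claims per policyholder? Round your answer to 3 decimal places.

4.059

Total = 85, so P(claims=1) = 5/85, etc.
E[X] = (1/17)·1 + (4/17)·2 + (3/17)·3 + (3/17)·5 + (6/17)·6
     = 69/17 ≈ 4.059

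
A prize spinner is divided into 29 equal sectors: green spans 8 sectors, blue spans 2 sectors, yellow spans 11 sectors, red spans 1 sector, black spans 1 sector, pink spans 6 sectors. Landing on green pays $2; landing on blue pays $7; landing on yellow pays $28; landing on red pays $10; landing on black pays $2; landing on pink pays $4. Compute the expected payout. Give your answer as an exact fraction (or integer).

E[payout] = (8/29)·2 + (2/29)·7 + (11/29)·28 + (1/29)·10 + (1/29)·2 + (6/29)·4 = 374/29

374/29 dollars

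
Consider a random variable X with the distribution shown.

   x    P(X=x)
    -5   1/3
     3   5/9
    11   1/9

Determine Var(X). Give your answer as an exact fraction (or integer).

2048/81

E[X] = (1/3)·(-5) + (5/9)·3 + (1/9)·11 = 11/9
E[X²] = (1/3)·25 + (5/9)·9 + (1/9)·121 = 241/9
Var(X) = 241/9 − (11/9)² = 2048/81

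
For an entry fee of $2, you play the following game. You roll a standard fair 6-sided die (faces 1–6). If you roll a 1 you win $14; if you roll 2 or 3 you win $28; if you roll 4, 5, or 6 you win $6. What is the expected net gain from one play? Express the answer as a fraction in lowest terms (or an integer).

38/3 dollars

E[payout] = (1/2)·6 + (1/6)·14 + (1/3)·28 = 44/3
Expected profit = 44/3 − 2 = 38/3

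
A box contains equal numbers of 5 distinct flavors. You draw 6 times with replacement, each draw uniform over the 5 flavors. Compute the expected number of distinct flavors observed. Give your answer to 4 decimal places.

3.6893

Let Xⱼ=1 if type j appears at least once. P(Xⱼ=1) = 1 − ((5−1)/5)^6 = 11529/15625.
E[#distinct] = 5·11529/15625 = 11529/3125.
≈ 3.6893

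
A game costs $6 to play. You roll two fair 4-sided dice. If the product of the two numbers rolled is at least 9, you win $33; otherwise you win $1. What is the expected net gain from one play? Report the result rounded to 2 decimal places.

$3.00

E[payout] = (3/4)·1 + (1/4)·33 = 9
Expected profit = 9 − 6 = 3 ≈ $3.00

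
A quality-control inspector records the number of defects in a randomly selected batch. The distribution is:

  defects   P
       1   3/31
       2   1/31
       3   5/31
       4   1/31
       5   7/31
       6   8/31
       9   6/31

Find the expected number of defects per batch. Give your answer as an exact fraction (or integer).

E[X] = (3/31)·1 + (1/31)·2 + (5/31)·3 + (1/31)·4 + (7/31)·5 + (8/31)·6 + (6/31)·9
     = 161/31

161/31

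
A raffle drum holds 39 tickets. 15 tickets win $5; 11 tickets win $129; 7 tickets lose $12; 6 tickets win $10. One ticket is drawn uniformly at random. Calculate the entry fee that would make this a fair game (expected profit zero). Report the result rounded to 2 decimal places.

$37.69

E[payout] = (15/39)·5 + (11/39)·129 + (7/39)·(-12) + (6/39)·10 = 490/13
Fair fee = E[payout] = 490/13 ≈ $37.69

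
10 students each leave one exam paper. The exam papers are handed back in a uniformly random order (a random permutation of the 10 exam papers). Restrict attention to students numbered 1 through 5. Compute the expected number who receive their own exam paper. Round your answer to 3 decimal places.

0.500

Let Xᵢ = 1 if person i gets their own exam paper. For each i, P(Xᵢ=1) = 1/10.
By linearity of expectation, E[X₁+…+X_5] = 5·(1/10) = 1/2.
≈ 0.500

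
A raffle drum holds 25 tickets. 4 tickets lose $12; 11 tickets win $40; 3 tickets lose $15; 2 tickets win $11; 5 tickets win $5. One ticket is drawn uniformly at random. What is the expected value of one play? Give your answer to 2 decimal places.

E[payout] = (4/25)·(-12) + (11/25)·40 + (3/25)·(-15) + (2/25)·11 + (5/25)·5 = 394/25
≈ $15.76

$15.76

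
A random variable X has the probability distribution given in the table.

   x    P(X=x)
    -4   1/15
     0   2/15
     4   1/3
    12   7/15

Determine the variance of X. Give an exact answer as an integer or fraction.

E[X] = (1/15)·(-4) + (2/15)·0 + (1/3)·4 + (7/15)·12 = 20/3
E[X²] = (1/15)·16 + (2/15)·0 + (1/3)·16 + (7/15)·144 = 368/5
Var(X) = 368/5 − (20/3)² = 1312/45

1312/45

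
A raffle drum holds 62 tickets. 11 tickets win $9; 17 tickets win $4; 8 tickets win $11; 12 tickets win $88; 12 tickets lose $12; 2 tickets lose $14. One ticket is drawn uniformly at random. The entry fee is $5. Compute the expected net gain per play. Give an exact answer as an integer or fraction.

829/62 dollars

E[payout] = (11/62)·9 + (17/62)·4 + (8/62)·11 + (12/62)·88 + (12/62)·(-12) + (2/62)·(-14) = 1139/62
Expected profit = 1139/62 − 5 = 829/62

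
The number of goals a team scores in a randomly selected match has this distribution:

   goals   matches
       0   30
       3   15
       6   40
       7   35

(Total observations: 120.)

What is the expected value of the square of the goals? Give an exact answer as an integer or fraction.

Total = 120, so P(goals=0) = 30/120, etc.
E[X²] = (1/4)·0 + (1/8)·9 + (1/3)·36 + (7/24)·49
     = 329/12

329/12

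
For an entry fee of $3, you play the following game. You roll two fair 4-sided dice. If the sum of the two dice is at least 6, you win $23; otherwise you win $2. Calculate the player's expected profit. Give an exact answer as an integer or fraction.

55/8 dollars

E[payout] = (5/8)·2 + (3/8)·23 = 79/8
Expected profit = 79/8 − 3 = 55/8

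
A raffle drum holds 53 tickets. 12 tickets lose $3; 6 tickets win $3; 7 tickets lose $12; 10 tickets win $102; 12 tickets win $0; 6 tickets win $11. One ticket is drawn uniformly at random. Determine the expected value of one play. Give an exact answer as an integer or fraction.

E[payout] = (12/53)·(-3) + (6/53)·3 + (7/53)·(-12) + (10/53)·102 + (12/53)·0 + (6/53)·11 = 984/53

984/53 dollars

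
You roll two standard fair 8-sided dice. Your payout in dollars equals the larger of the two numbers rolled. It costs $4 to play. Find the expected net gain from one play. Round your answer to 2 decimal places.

Distribution of the larger of the two numbers rolled: 1 w.p. 1/64, 2 w.p. 3/64, 3 w.p. 5/64, 4 w.p. 7/64, 5 w.p. 9/64, 6 w.p. 11/64, …
E[payout] = (1/64)·1 + (3/64)·2 + (5/64)·3 + (7/64)·4 + (9/64)·5 + (11/64)·6 + (13/64)·7 + (15/64)·8 = 93/16
Expected profit = 93/16 − 4 = 29/16 ≈ $1.81

$1.81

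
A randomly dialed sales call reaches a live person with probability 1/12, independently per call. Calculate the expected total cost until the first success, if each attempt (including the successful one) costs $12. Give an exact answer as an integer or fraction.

E[#attempts] = 1/p = 12; E[cost] = 12·12 = 144.

$144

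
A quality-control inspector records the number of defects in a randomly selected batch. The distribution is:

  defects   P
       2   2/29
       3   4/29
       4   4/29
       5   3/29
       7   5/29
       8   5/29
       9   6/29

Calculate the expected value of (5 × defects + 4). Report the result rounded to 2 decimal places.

E[5x+4] = (2/29)·14 + (4/29)·19 + (4/29)·24 + (3/29)·29 + (5/29)·39 + (5/29)·44 + (6/29)·49
     = 996/29 ≈ 34.34

34.34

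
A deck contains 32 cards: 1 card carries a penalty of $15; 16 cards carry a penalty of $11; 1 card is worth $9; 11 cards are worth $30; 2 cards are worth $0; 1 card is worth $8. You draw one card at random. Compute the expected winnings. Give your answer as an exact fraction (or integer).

E[payout] = (1/32)·(-15) + (16/32)·(-11) + (1/32)·9 + (11/32)·30 + (2/32)·0 + (1/32)·8 = 39/8

39/8 dollars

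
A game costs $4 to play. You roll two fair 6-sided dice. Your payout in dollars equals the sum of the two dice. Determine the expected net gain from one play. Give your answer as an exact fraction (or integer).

Distribution of the sum of the two dice: 2 w.p. 1/36, 3 w.p. 1/18, 4 w.p. 1/12, 5 w.p. 1/9, 6 w.p. 5/36, 7 w.p. 1/6, …
E[payout] = (1/36)·2 + (1/18)·3 + (1/12)·4 + (1/9)·5 + (5/36)·6 + (1/6)·7 + (5/36)·8 + (1/9)·9 + (1/12)·10 + (1/18)·11 + (1/36)·12 = 7
Expected profit = 7 − 4 = 3

$3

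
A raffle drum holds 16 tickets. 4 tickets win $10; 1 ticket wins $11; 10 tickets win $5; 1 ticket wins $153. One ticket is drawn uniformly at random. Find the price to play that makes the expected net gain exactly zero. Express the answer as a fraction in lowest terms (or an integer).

127/8 dollars

E[payout] = (4/16)·10 + (1/16)·11 + (10/16)·5 + (1/16)·153 = 127/8
Fair fee = E[payout] = 127/8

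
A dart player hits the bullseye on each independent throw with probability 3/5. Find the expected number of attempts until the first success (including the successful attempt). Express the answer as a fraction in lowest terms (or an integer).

5/3

For a geometric distribution, E[trials] = 1/p = 1/(3/5) = 5/3.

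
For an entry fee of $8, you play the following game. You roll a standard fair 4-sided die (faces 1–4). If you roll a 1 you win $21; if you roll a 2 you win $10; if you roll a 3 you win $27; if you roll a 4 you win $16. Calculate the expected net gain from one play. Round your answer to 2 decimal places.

$10.50

E[payout] = (1/4)·10 + (1/4)·16 + (1/4)·21 + (1/4)·27 = 37/2
Expected profit = 37/2 − 8 = 21/2 ≈ $10.50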